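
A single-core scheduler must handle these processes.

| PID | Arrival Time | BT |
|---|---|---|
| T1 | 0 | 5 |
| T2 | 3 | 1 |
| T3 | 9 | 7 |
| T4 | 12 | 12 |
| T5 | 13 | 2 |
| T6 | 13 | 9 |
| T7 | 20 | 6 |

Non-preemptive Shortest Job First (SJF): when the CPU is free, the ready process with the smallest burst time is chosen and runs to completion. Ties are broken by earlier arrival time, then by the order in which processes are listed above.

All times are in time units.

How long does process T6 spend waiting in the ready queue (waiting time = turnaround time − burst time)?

Schedule: | T1 0-5 | T2 5-6 | idle 6-9 | T3 9-16 | T5 16-18 | T6 18-27 | T7 27-33 | T4 33-45 |
Completion: T1=5  T2=6  T3=16  T4=45  T5=18  T6=27  T7=33
Waiting(T6) = turnaround − burst = 14 − 9 = 5

5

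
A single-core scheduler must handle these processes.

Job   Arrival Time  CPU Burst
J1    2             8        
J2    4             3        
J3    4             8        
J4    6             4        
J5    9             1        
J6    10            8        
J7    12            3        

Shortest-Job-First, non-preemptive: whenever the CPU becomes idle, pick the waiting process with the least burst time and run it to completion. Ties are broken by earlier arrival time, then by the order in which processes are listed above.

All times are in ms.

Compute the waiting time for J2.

7

Gantt: | idle 0-2 | J1 2-10 | J5 10-11 | J2 11-14 | J7 14-17 | J4 17-21 | J3 21-29 | J6 29-37 |
Completion: J1=10  J2=14  J3=29  J4=21  J5=11  J6=37  J7=17
Waiting(J2) = turnaround − burst = 10 − 3 = 7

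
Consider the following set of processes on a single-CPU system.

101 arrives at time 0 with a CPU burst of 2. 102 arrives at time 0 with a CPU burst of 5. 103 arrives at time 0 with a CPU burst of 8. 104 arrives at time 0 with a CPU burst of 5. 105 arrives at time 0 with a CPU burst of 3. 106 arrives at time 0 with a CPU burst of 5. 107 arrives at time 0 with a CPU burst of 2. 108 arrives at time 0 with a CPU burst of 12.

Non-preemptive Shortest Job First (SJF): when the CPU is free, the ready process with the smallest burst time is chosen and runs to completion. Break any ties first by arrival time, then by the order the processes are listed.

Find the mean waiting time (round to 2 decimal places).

Timeline: | 101 0-2 | 107 2-4 | 105 4-7 | 102 7-12 | 104 12-17 | 106 17-22 | 103 22-30 | 108 30-42 |
Completion: 101=2  102=12  103=30  104=17  105=7  106=22  107=4  108=42
Waiting times: 101=0, 102=7, 103=22, 104=12, 105=4, 106=17, 107=2, 108=30
Average waiting = (0+7+22+12+4+17+2+30) / 8 = 94/8 = 11.75

11.75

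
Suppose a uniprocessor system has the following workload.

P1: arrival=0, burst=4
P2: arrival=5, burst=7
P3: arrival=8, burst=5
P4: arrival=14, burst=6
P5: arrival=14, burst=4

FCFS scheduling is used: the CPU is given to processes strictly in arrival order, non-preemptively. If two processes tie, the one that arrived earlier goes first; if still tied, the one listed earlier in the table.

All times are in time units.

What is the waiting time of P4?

3

Timeline: | P1 0-4 | idle 4-5 | P2 5-12 | P3 12-17 | P4 17-23 | P5 23-27 |
Completion: P1=4  P2=12  P3=17  P4=23  P5=27
Turnaround (C−A): P1=4  P2=7  P3=9  P4=9  P5=13
Waiting(P4) = turnaround − burst = 9 − 6 = 3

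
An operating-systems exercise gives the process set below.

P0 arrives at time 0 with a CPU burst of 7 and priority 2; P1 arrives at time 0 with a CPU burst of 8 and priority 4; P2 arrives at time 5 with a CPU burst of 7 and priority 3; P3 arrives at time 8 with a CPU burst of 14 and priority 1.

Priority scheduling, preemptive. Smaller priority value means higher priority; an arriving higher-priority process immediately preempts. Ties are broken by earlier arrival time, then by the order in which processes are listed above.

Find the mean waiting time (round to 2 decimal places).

Gantt: | P0 0-7 | P2 7-8 | P3 8-22 | P2 22-28 | P1 28-36 |
Completion: P0=7  P1=36  P2=28  P3=22
Turnaround (C−A): P0=7  P1=36  P2=23  P3=14
Waiting times: P0=0, P1=28, P2=16, P3=0
Average waiting = (0+28+16+0) / 4 = 44/4 = 11.00

11.00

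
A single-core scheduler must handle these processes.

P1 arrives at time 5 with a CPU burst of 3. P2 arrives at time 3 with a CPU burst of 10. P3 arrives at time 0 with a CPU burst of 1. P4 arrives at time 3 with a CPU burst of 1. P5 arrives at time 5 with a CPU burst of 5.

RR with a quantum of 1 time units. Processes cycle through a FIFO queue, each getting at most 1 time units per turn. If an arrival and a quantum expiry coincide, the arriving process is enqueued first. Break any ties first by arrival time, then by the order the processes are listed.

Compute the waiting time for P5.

8

Gantt: | P3 0-1 | idle 1-3 | P2 3-4 | P4 4-5 | P2 5-6 | P1 6-7 | P5 7-8 | P2 8-9 | P1 9-10 | P5 10-11 | P2 11-12 | P1 12-13 | P5 13-14 | P2 14-15 | P5 15-16 | P2 16-17 | P5 17-18 | P2 18-22 |
Completion: P1=13  P2=22  P3=1  P4=5  P5=18
Turnaround (C−A): P1=8  P2=19  P3=1  P4=2  P5=13
Waiting(P5) = turnaround − burst = 13 − 5 = 8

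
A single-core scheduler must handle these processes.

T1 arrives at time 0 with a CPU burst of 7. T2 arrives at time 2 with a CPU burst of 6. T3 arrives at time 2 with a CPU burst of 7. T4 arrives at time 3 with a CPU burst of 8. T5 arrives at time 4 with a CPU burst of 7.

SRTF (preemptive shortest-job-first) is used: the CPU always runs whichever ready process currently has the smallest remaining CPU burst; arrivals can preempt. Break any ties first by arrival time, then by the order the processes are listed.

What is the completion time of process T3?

20

Gantt: | T1 0-7 | T2 7-13 | T3 13-20 | T5 20-27 | T4 27-35 |
Completion: T1=7  T2=13  T3=20  T4=35  T5=27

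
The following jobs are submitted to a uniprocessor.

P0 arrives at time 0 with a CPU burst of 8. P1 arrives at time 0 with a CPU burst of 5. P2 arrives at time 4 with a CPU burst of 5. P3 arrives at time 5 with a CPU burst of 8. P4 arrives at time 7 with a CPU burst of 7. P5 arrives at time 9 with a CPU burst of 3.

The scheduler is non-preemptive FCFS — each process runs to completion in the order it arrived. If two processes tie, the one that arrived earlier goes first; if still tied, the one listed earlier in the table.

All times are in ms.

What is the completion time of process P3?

Schedule: | P0 0-8 | P1 8-13 | P2 13-18 | P3 18-26 | P4 26-33 | P5 33-36 |
Completion: P0=8  P1=13  P2=18  P3=26  P4=33  P5=36
Turnaround (C−A): P0=8  P1=13  P2=14  P3=21  P4=26  P5=27

26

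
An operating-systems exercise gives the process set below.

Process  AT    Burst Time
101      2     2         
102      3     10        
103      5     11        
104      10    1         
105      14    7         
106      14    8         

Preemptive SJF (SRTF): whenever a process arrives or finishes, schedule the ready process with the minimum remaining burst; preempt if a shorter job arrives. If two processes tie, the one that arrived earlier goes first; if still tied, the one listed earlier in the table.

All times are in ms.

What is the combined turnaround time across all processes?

Schedule: | idle 0-2 | 101 2-4 | 102 4-10 | 104 10-11 | 102 11-15 | 105 15-22 | 106 22-30 | 103 30-41 |
Completion: 101=4  102=15  103=41  104=11  105=22  106=30
Turnaround = completion − arrival: 101=2, 102=12, 103=36, 104=1, 105=8, 106=16
Total turnaround = 2 + 12 + 36 + 1 + 8 + 16 = 75

75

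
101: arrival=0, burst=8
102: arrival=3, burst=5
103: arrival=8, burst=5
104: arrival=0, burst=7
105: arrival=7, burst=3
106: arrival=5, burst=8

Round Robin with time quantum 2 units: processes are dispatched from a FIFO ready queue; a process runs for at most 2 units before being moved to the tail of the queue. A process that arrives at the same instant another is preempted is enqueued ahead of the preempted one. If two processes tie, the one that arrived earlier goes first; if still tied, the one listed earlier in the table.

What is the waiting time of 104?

Gantt: | 101 0-2 | 104 2-4 | 101 4-6 | 102 6-8 | 104 8-10 | 106 10-12 | 101 12-14 | 105 14-16 | 103 16-18 | 102 18-20 | 104 20-22 | 106 22-24 | 101 24-26 | 105 26-27 | 103 27-29 | 102 29-30 | 104 30-31 | 106 31-33 | 103 33-34 | 106 34-36 |
Completion: 101=26  102=30  103=34  104=31  105=27  106=36
Waiting(104) = turnaround − burst = 31 − 7 = 24

24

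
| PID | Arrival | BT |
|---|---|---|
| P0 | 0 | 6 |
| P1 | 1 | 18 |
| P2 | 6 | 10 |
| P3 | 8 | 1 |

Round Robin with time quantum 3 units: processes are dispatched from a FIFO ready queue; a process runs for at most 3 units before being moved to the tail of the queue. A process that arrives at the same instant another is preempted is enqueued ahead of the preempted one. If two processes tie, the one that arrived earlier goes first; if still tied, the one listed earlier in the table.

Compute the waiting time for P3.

Gantt: | P0 0-3 | P1 3-6 | P0 6-9 | P2 9-12 | P1 12-15 | P3 15-16 | P2 16-19 | P1 19-22 | P2 22-25 | P1 25-28 | P2 28-29 | P1 29-35 |
Completion: P0=9  P1=35  P2=29  P3=16
Turnaround (C−A): P0=9  P1=34  P2=23  P3=8
Waiting(P3) = turnaround − burst = 8 − 1 = 7

7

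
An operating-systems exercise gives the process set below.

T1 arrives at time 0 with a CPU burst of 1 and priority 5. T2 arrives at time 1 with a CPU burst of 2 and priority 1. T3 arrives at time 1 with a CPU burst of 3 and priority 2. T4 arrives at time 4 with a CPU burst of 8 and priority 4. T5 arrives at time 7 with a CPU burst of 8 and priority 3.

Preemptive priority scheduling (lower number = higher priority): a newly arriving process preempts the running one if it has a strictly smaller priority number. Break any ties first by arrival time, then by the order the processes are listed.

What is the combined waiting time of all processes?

Gantt: | T1 0-1 | T2 1-3 | T3 3-6 | T4 6-7 | T5 7-15 | T4 15-22 |
Completion: T1=1  T2=3  T3=6  T4=22  T5=15
Turnaround (C−A): T1=1  T2=2  T3=5  T4=18  T5=8
Waiting = turnaround − burst: T1=0, T2=0, T3=2, T4=10, T5=0
Total waiting = 0 + 0 + 2 + 10 + 0 = 12

12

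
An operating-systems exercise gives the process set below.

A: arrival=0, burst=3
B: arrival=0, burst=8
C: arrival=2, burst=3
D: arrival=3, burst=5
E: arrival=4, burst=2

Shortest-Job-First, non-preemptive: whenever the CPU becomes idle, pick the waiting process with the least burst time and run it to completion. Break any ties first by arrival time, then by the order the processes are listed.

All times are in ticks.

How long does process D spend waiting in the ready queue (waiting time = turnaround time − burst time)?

Schedule: | A 0-3 | C 3-6 | E 6-8 | D 8-13 | B 13-21 |
Completion: A=3  B=21  C=6  D=13  E=8
Turnaround (C−A): A=3  B=21  C=4  D=10  E=4
Waiting(D) = turnaround − burst = 10 − 5 = 5

5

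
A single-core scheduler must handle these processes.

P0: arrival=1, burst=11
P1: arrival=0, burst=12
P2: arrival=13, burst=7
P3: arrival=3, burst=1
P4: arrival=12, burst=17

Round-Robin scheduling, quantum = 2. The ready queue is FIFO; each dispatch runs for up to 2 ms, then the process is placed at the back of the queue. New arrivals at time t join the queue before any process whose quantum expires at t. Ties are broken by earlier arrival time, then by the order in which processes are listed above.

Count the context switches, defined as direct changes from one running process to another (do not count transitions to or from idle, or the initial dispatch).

21

Gantt: | P1 0-2 | P0 2-4 | P1 4-6 | P3 6-7 | P0 7-9 | P1 9-11 | P0 11-13 | P1 13-15 | P4 15-17 | P2 17-19 | P0 19-21 | P1 21-23 | P4 23-25 | P2 25-27 | P0 27-29 | P1 29-31 | P4 31-33 | P2 33-35 | P0 35-36 | P4 36-38 | P2 38-39 | P4 39-48 |
Completion: P0=36  P1=31  P2=39  P3=7  P4=48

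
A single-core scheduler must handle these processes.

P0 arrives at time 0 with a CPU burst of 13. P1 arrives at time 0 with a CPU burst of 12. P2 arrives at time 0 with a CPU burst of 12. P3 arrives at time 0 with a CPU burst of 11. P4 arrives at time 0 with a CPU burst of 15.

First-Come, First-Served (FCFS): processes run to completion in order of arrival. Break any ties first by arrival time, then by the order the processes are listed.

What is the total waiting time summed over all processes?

Schedule: | P0 0-13 | P1 13-25 | P2 25-37 | P3 37-48 | P4 48-63 |
Completion: P0=13  P1=25  P2=37  P3=48  P4=63
Waiting = turnaround − burst: P0=0, P1=13, P2=25, P3=37, P4=48
Total waiting = 0 + 13 + 25 + 37 + 48 = 123

123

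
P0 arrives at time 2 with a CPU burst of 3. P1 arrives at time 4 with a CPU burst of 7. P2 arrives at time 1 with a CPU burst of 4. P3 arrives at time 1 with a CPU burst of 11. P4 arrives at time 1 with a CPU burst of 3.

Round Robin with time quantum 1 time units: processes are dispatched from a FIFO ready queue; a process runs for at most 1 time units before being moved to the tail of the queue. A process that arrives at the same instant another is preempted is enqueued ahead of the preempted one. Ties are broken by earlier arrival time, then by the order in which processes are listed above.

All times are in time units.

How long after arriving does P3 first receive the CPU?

1

Timeline: | idle 0-1 | P2 1-2 | P3 2-3 | P4 3-4 | P0 4-5 | P2 5-6 | P3 6-7 | P1 7-8 | P4 8-9 | P0 9-10 | P2 10-11 | P3 11-12 | P1 12-13 | P4 13-14 | P0 14-15 | P2 15-16 | P3 16-17 | P1 17-18 | P3 18-19 | P1 19-20 | P3 20-21 | P1 21-22 | P3 22-23 | P1 23-24 | P3 24-25 | P1 25-26 | P3 26-29 |
Completion: P0=15  P1=26  P2=16  P3=29  P4=14
Turnaround (C−A): P0=13  P1=22  P2=15  P3=28  P4=13
Response(P3) = first start − arrival = 2 − 1 = 1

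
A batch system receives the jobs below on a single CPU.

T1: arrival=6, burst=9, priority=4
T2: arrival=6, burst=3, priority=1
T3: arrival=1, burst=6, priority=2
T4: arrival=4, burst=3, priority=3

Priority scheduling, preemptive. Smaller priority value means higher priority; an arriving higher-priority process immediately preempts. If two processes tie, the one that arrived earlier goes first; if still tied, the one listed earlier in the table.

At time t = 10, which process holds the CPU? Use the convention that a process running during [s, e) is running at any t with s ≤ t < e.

Gantt: | idle 0-1 | T3 1-6 | T2 6-9 | T3 9-10 | T4 10-13 | T1 13-22 |
Completion: T1=22  T2=9  T3=10  T4=13
Turnaround (C−A): T1=16  T2=3  T3=9  T4=9

T4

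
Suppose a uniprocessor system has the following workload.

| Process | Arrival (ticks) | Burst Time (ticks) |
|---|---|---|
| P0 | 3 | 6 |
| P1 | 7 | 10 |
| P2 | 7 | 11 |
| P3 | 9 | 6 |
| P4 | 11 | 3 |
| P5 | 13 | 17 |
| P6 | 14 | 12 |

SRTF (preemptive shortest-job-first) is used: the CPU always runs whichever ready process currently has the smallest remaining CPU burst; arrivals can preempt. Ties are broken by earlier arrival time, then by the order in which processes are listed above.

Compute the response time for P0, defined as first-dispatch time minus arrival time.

0

Schedule: | idle 0-3 | P0 3-9 | P3 9-11 | P4 11-14 | P3 14-18 | P1 18-28 | P2 28-39 | P6 39-51 | P5 51-68 |
Completion: P0=9  P1=28  P2=39  P3=18  P4=14  P5=68  P6=51
Response(P0) = first start − arrival = 3 − 3 = 0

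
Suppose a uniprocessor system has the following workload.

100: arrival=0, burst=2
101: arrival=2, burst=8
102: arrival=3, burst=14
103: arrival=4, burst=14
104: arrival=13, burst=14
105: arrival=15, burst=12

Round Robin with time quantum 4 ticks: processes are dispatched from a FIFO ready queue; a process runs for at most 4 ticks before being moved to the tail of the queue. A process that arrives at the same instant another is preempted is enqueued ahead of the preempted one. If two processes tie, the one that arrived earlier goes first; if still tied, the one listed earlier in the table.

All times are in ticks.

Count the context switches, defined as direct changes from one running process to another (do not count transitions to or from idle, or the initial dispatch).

17

Gantt: | 100 0-2 | 101 2-6 | 102 6-10 | 103 10-14 | 101 14-18 | 102 18-22 | 104 22-26 | 103 26-30 | 105 30-34 | 102 34-38 | 104 38-42 | 103 42-46 | 105 46-50 | 102 50-52 | 104 52-56 | 103 56-58 | 105 58-62 | 104 62-64 |
Completion: 100=2  101=18  102=52  103=58  104=64  105=62
Turnaround (C−A): 100=2  101=16  102=49  103=54  104=51  105=47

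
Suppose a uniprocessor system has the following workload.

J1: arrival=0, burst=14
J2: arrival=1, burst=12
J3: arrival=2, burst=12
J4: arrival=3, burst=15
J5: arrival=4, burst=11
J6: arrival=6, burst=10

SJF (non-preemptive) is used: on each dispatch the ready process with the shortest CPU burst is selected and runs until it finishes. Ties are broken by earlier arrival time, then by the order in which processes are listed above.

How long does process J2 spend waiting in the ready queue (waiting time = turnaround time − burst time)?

Timeline: | J1 0-14 | J6 14-24 | J5 24-35 | J2 35-47 | J3 47-59 | J4 59-74 |
Completion: J1=14  J2=47  J3=59  J4=74  J5=35  J6=24
Turnaround (C−A): J1=14  J2=46  J3=57  J4=71  J5=31  J6=18
Waiting(J2) = turnaround − burst = 46 − 12 = 34

34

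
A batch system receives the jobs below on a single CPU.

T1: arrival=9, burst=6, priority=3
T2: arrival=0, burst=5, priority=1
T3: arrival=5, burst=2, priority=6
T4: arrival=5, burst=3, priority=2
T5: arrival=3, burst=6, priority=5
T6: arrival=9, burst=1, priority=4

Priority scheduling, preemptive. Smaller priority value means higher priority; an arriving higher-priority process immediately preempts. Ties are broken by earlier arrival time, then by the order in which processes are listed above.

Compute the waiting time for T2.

0

Schedule: | T2 0-5 | T4 5-8 | T5 8-9 | T1 9-15 | T6 15-16 | T5 16-21 | T3 21-23 |
Completion: T1=15  T2=5  T3=23  T4=8  T5=21  T6=16
Turnaround (C−A): T1=6  T2=5  T3=18  T4=3  T5=18  T6=7
Waiting(T2) = turnaround − burst = 5 − 5 = 0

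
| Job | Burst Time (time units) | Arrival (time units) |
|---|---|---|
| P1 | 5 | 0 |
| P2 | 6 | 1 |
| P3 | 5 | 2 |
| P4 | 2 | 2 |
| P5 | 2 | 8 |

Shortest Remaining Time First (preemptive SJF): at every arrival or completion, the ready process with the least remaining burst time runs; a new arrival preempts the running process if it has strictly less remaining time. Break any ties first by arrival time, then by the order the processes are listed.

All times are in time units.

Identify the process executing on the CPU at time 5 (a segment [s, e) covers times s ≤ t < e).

P1

Schedule: | P1 0-2 | P4 2-4 | P1 4-7 | P3 7-8 | P5 8-10 | P3 10-14 | P2 14-20 |
Completion: P1=7  P2=20  P3=14  P4=4  P5=10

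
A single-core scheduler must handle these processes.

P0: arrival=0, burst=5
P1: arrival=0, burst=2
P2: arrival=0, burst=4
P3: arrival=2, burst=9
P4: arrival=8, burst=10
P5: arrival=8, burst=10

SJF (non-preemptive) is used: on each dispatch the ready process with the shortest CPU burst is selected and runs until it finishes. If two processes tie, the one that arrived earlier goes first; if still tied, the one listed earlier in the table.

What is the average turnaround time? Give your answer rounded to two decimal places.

Gantt: | P1 0-2 | P2 2-6 | P0 6-11 | P3 11-20 | P4 20-30 | P5 30-40 |
Completion: P0=11  P1=2  P2=6  P3=20  P4=30  P5=40
Turnaround (C−A): P0=11  P1=2  P2=6  P3=18  P4=22  P5=32
Turnaround times: P0=11, P1=2, P2=6, P3=18, P4=22, P5=32
Average turnaround = (11+2+6+18+22+32) / 6 = 91/6 = 15.17

15.17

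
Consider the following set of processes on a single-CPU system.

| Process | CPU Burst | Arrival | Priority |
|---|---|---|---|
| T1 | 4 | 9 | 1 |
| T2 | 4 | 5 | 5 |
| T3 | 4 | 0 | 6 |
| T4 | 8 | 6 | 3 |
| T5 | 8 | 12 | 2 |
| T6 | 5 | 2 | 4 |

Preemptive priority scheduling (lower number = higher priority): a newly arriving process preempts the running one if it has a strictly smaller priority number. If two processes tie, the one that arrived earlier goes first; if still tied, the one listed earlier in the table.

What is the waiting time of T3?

Timeline: | T3 0-2 | T6 2-6 | T4 6-9 | T1 9-13 | T5 13-21 | T4 21-26 | T6 26-27 | T2 27-31 | T3 31-33 |
Completion: T1=13  T2=31  T3=33  T4=26  T5=21  T6=27
Turnaround (C−A): T1=4  T2=26  T3=33  T4=20  T5=9  T6=25
Waiting(T3) = turnaround − burst = 33 − 4 = 29

29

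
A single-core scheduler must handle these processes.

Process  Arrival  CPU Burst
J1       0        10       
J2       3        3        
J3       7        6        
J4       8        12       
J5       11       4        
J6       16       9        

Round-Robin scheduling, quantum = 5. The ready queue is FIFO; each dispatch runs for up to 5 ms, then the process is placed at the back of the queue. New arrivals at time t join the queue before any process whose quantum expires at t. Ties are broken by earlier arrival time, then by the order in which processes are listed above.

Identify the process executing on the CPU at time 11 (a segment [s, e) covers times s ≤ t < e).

J1

Timeline: | J1 0-5 | J2 5-8 | J1 8-13 | J3 13-18 | J4 18-23 | J5 23-27 | J6 27-32 | J3 32-33 | J4 33-38 | J6 38-42 | J4 42-44 |
Completion: J1=13  J2=8  J3=33  J4=44  J5=27  J6=42
Turnaround (C−A): J1=13  J2=5  J3=26  J4=36  J5=16  J6=26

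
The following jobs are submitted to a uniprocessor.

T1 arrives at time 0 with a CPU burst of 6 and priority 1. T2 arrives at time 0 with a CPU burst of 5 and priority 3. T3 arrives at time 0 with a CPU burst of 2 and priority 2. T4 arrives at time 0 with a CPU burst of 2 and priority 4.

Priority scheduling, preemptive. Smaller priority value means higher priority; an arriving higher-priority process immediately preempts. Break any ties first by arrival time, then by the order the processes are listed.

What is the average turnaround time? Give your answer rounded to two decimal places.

Schedule: | T1 0-6 | T3 6-8 | T2 8-13 | T4 13-15 |
Completion: T1=6  T2=13  T3=8  T4=15
Turnaround (C−A): T1=6  T2=13  T3=8  T4=15
Turnaround times: T1=6, T2=13, T3=8, T4=15
Average turnaround = (6+13+8+15) / 4 = 42/4 = 10.50

10.50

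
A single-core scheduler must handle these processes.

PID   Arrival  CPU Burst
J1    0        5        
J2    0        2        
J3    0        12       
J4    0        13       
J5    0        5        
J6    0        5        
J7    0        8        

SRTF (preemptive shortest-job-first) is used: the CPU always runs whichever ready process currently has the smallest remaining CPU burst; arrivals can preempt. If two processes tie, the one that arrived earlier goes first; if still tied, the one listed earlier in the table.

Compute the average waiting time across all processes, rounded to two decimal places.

Gantt: | J2 0-2 | J1 2-7 | J5 7-12 | J6 12-17 | J7 17-25 | J3 25-37 | J4 37-50 |
Completion: J1=7  J2=2  J3=37  J4=50  J5=12  J6=17  J7=25
Waiting times: J1=2, J2=0, J3=25, J4=37, J5=7, J6=12, J7=17
Average waiting = (2+0+25+37+7+12+17) / 7 = 100/7 = 14.29

14.29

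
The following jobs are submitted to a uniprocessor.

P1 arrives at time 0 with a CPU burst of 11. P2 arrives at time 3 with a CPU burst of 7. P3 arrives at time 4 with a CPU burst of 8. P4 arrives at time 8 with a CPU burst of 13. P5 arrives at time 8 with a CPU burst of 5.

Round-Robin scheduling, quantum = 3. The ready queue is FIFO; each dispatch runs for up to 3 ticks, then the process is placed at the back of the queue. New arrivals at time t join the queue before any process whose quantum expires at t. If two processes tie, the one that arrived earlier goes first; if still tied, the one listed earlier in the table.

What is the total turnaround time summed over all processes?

154

Schedule: | P1 0-3 | P2 3-6 | P1 6-9 | P3 9-12 | P2 12-15 | P4 15-18 | P5 18-21 | P1 21-24 | P3 24-27 | P2 27-28 | P4 28-31 | P5 31-33 | P1 33-35 | P3 35-37 | P4 37-44 |
Completion: P1=35  P2=28  P3=37  P4=44  P5=33
Turnaround = completion − arrival: P1=35, P2=25, P3=33, P4=36, P5=25
Total turnaround = 35 + 25 + 33 + 36 + 25 = 154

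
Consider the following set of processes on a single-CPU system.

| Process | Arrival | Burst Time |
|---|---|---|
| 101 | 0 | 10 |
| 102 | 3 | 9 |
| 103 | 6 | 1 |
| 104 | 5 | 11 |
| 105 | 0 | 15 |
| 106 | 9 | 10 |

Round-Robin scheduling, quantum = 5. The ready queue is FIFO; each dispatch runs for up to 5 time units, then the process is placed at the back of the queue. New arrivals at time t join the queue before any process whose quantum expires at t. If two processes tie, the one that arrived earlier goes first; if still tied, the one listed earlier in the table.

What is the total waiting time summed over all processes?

173

Schedule: | 101 0-5 | 105 5-10 | 102 10-15 | 104 15-20 | 101 20-25 | 103 25-26 | 106 26-31 | 105 31-36 | 102 36-40 | 104 40-45 | 106 45-50 | 105 50-55 | 104 55-56 |
Completion: 101=25  102=40  103=26  104=56  105=55  106=50
Waiting = turnaround − burst: 101=15, 102=28, 103=19, 104=40, 105=40, 106=31
Total waiting = 15 + 28 + 19 + 40 + 40 + 31 = 173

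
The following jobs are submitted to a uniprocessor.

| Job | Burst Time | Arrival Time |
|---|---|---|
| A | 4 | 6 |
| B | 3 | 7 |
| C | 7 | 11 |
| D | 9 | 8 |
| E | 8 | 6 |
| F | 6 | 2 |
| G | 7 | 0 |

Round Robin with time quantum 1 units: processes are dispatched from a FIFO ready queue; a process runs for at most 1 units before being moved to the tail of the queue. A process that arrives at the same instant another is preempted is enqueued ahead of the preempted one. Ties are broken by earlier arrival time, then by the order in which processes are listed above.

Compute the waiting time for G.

Gantt: | G 0-2 | F 2-3 | G 3-4 | F 4-5 | G 5-6 | F 6-7 | A 7-8 | E 8-9 | G 9-10 | B 10-11 | F 11-12 | D 12-13 | A 13-14 | E 14-15 | G 15-16 | C 16-17 | B 17-18 | F 18-19 | D 19-20 | A 20-21 | E 21-22 | G 22-23 | C 23-24 | B 24-25 | F 25-26 | D 26-27 | A 27-28 | E 28-29 | C 29-30 | D 30-31 | E 31-32 | C 32-33 | D 33-34 | E 34-35 | C 35-36 | D 36-37 | E 37-38 | C 38-39 | D 39-40 | E 40-41 | C 41-42 | D 42-44 |
Completion: A=28  B=25  C=42  D=44  E=41  F=26  G=23
Turnaround (C−A): A=22  B=18  C=31  D=36  E=35  F=24  G=23
Waiting(G) = turnaround − burst = 23 − 7 = 16

16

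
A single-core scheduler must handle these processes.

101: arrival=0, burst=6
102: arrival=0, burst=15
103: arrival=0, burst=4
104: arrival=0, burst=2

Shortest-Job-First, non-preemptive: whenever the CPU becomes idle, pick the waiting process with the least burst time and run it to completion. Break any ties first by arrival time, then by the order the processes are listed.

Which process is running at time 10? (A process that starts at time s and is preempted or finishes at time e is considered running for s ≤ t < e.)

101

Gantt: | 104 0-2 | 103 2-6 | 101 6-12 | 102 12-27 |
Completion: 101=12  102=27  103=6  104=2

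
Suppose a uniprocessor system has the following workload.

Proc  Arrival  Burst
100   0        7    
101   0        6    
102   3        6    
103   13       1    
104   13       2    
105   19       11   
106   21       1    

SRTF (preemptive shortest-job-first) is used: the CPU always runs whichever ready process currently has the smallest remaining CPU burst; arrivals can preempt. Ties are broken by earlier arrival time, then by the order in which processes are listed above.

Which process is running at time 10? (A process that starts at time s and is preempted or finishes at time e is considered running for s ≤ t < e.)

102

Gantt: | 101 0-6 | 102 6-12 | 100 12-13 | 103 13-14 | 104 14-16 | 100 16-22 | 106 22-23 | 105 23-34 |
Completion: 100=22  101=6  102=12  103=14  104=16  105=34  106=23
Turnaround (C−A): 100=22  101=6  102=9  103=1  104=3  105=15  106=2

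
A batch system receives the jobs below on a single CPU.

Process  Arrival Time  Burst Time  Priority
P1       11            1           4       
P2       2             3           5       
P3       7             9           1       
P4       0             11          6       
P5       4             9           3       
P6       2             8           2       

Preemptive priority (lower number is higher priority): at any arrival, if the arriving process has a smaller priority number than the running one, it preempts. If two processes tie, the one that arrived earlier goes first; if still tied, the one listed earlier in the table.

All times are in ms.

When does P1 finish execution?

Timeline: | P4 0-2 | P6 2-7 | P3 7-16 | P6 16-19 | P5 19-28 | P1 28-29 | P2 29-32 | P4 32-41 |
Completion: P1=29  P2=32  P3=16  P4=41  P5=28  P6=19

29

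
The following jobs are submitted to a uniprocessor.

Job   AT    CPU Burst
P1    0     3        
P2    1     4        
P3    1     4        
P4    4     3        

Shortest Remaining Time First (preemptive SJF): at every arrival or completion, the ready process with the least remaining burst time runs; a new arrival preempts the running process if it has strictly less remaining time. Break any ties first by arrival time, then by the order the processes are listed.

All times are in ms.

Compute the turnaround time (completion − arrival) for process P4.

6

Schedule: | P1 0-3 | P2 3-7 | P4 7-10 | P3 10-14 |
Completion: P1=3  P2=7  P3=14  P4=10
Turnaround (C−A): P1=3  P2=6  P3=13  P4=6
Turnaround(P4) = completion − arrival = 10 − 4 = 6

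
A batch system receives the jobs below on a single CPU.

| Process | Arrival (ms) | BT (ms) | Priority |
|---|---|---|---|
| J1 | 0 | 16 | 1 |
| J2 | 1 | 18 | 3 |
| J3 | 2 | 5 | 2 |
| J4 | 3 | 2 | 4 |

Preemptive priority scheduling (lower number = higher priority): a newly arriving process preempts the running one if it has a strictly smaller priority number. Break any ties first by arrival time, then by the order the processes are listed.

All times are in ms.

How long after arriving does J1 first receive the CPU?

0

Schedule: | J1 0-16 | J3 16-21 | J2 21-39 | J4 39-41 |
Completion: J1=16  J2=39  J3=21  J4=41
Turnaround (C−A): J1=16  J2=38  J3=19  J4=38
Response(J1) = first start − arrival = 0 − 0 = 0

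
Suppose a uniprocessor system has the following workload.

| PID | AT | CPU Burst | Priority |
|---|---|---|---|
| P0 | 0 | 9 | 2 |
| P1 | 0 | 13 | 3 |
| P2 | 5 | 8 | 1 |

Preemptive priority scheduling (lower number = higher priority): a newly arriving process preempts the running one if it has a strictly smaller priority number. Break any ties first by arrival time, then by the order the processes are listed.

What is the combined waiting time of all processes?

Gantt: | P0 0-5 | P2 5-13 | P0 13-17 | P1 17-30 |
Completion: P0=17  P1=30  P2=13
Turnaround (C−A): P0=17  P1=30  P2=8
Waiting = turnaround − burst: P0=8, P1=17, P2=0
Total waiting = 8 + 17 + 0 = 25

25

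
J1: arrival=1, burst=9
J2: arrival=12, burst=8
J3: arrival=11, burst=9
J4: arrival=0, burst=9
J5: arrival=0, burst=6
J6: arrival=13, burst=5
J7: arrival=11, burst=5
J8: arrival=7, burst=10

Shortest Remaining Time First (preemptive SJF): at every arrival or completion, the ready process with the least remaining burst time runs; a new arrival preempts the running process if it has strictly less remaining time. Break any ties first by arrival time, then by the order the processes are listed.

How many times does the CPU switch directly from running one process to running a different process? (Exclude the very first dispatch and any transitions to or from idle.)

Timeline: | J5 0-6 | J4 6-15 | J7 15-20 | J6 20-25 | J2 25-33 | J1 33-42 | J3 42-51 | J8 51-61 |
Completion: J1=42  J2=33  J3=51  J4=15  J5=6  J6=25  J7=20  J8=61

7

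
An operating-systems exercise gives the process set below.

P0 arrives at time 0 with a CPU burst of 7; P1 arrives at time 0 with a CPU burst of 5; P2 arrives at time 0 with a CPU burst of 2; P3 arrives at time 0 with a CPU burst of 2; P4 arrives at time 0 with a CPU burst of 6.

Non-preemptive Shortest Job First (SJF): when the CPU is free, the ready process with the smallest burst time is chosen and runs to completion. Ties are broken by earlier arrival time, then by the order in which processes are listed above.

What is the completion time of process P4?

Timeline: | P2 0-2 | P3 2-4 | P1 4-9 | P4 9-15 | P0 15-22 |
Completion: P0=22  P1=9  P2=2  P3=4  P4=15

15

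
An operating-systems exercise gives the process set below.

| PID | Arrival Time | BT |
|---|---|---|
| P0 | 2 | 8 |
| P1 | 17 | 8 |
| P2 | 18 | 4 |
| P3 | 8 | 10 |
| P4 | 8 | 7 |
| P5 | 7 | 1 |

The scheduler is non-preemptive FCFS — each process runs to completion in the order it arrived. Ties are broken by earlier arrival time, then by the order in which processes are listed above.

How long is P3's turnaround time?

Timeline: | idle 0-2 | P0 2-10 | P5 10-11 | P3 11-21 | P4 21-28 | P1 28-36 | P2 36-40 |
Completion: P0=10  P1=36  P2=40  P3=21  P4=28  P5=11
Turnaround (C−A): P0=8  P1=19  P2=22  P3=13  P4=20  P5=4
Turnaround(P3) = completion − arrival = 21 − 8 = 13

13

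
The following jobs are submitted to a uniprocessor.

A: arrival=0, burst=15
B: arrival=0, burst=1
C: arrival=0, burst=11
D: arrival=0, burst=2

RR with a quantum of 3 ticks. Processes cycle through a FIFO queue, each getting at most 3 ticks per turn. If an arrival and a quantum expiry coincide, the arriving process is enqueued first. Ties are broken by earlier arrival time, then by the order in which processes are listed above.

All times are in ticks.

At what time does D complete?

Gantt: | A 0-3 | B 3-4 | C 4-7 | D 7-9 | A 9-12 | C 12-15 | A 15-18 | C 18-21 | A 21-24 | C 24-26 | A 26-29 |
Completion: A=29  B=4  C=26  D=9

9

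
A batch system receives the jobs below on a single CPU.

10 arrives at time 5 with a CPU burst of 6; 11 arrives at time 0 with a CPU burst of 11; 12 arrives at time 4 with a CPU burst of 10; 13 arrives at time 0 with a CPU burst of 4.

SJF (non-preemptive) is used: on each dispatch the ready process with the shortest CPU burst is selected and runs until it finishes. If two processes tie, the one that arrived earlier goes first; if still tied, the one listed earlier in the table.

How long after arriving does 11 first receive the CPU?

Schedule: | 13 0-4 | 12 4-14 | 10 14-20 | 11 20-31 |
Completion: 10=20  11=31  12=14  13=4
Turnaround (C−A): 10=15  11=31  12=10  13=4
Response(11) = first start − arrival = 20 − 0 = 20

20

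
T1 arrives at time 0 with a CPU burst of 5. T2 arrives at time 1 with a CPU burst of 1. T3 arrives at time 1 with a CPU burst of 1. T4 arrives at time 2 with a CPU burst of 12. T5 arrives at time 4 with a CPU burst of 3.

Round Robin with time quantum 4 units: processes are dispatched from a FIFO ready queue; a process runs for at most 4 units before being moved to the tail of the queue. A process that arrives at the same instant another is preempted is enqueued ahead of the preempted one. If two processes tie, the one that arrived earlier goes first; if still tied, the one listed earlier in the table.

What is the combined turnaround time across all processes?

52

Timeline: | T1 0-4 | T2 4-5 | T3 5-6 | T4 6-10 | T5 10-13 | T1 13-14 | T4 14-22 |
Completion: T1=14  T2=5  T3=6  T4=22  T5=13
Turnaround (C−A): T1=14  T2=4  T3=5  T4=20  T5=9
Turnaround = completion − arrival: T1=14, T2=4, T3=5, T4=20, T5=9
Total turnaround = 14 + 4 + 5 + 20 + 9 = 52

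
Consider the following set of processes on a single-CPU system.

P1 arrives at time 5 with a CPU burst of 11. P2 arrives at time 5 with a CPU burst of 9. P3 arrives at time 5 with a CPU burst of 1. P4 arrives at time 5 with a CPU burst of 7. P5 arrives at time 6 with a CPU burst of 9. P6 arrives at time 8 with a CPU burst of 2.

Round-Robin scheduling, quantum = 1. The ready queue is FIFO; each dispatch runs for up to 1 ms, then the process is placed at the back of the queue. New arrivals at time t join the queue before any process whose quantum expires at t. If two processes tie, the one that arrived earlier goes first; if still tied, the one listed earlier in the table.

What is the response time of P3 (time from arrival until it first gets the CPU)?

Gantt: | idle 0-5 | P1 5-6 | P2 6-7 | P3 7-8 | P4 8-9 | P5 9-10 | P1 10-11 | P2 11-12 | P6 12-13 | P4 13-14 | P5 14-15 | P1 15-16 | P2 16-17 | P6 17-18 | P4 18-19 | P5 19-20 | P1 20-21 | P2 21-22 | P4 22-23 | P5 23-24 | P1 24-25 | P2 25-26 | P4 26-27 | P5 27-28 | P1 28-29 | P2 29-30 | P4 30-31 | P5 31-32 | P1 32-33 | P2 33-34 | P4 34-35 | P5 35-36 | P1 36-37 | P2 37-38 | P5 38-39 | P1 39-40 | P2 40-41 | P5 41-42 | P1 42-44 |
Completion: P1=44  P2=41  P3=8  P4=35  P5=42  P6=18
Turnaround (C−A): P1=39  P2=36  P3=3  P4=30  P5=36  P6=10
Response(P3) = first start − arrival = 7 − 5 = 2

2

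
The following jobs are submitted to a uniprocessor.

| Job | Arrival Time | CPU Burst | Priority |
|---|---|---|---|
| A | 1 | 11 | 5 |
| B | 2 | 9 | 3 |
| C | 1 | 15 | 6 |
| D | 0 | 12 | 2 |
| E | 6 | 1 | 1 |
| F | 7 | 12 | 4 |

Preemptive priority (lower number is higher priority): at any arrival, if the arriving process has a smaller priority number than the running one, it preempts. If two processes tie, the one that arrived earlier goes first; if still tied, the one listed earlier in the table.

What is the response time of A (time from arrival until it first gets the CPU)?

Timeline: | D 0-6 | E 6-7 | D 7-13 | B 13-22 | F 22-34 | A 34-45 | C 45-60 |
Completion: A=45  B=22  C=60  D=13  E=7  F=34
Turnaround (C−A): A=44  B=20  C=59  D=13  E=1  F=27
Response(A) = first start − arrival = 34 − 1 = 33

33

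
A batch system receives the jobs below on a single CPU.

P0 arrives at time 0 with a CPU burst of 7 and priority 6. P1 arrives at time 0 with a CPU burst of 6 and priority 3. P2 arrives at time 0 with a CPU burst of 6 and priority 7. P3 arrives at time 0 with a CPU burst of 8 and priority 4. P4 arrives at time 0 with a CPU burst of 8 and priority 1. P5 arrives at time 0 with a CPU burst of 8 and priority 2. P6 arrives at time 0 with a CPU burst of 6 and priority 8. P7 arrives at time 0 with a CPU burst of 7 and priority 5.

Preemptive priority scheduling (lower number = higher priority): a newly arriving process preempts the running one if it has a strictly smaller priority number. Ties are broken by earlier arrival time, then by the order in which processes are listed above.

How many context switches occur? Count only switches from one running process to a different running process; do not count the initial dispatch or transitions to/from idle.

7

Schedule: | P4 0-8 | P5 8-16 | P1 16-22 | P3 22-30 | P7 30-37 | P0 37-44 | P2 44-50 | P6 50-56 |
Completion: P0=44  P1=22  P2=50  P3=30  P4=8  P5=16  P6=56  P7=37
Turnaround (C−A): P0=44  P1=22  P2=50  P3=30  P4=8  P5=16  P6=56  P7=37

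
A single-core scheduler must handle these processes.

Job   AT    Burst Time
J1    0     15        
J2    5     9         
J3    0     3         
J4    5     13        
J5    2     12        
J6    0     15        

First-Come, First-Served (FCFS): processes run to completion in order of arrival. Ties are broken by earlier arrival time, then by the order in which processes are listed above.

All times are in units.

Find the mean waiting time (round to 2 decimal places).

25.50

Timeline: | J1 0-15 | J3 15-18 | J6 18-33 | J5 33-45 | J2 45-54 | J4 54-67 |
Completion: J1=15  J2=54  J3=18  J4=67  J5=45  J6=33
Turnaround (C−A): J1=15  J2=49  J3=18  J4=62  J5=43  J6=33
Waiting times: J1=0, J2=40, J3=15, J4=49, J5=31, J6=18
Average waiting = (0+40+15+49+31+18) / 6 = 153/6 = 25.50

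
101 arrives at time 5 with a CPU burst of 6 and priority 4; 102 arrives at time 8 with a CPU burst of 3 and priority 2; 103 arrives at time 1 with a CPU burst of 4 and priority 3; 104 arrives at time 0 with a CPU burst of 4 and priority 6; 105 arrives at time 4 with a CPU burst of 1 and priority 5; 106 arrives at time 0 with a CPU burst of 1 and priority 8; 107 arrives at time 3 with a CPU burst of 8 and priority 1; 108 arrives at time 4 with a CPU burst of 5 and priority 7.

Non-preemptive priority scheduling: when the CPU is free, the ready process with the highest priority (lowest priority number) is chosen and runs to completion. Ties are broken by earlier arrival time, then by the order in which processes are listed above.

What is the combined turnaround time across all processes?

Timeline: | 104 0-4 | 107 4-12 | 102 12-15 | 103 15-19 | 101 19-25 | 105 25-26 | 108 26-31 | 106 31-32 |
Completion: 101=25  102=15  103=19  104=4  105=26  106=32  107=12  108=31
Turnaround (C−A): 101=20  102=7  103=18  104=4  105=22  106=32  107=9  108=27
Turnaround = completion − arrival: 101=20, 102=7, 103=18, 104=4, 105=22, 106=32, 107=9, 108=27
Total turnaround = 20 + 7 + 18 + 4 + 22 + 32 + 9 + 27 = 139

139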